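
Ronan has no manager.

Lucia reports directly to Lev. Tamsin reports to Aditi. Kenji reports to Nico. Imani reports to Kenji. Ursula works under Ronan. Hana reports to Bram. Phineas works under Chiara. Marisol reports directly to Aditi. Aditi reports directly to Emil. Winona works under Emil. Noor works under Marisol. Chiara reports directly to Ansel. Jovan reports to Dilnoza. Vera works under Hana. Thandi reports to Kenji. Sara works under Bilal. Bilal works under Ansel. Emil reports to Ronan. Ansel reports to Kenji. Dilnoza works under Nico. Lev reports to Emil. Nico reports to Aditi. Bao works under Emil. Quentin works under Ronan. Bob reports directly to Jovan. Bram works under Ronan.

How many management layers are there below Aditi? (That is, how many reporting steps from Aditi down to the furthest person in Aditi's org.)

5

The longest chain under Aditi runs Aditi → Nico → Kenji → Ansel → Chiara → Phineas, which is 5 levels below Aditi.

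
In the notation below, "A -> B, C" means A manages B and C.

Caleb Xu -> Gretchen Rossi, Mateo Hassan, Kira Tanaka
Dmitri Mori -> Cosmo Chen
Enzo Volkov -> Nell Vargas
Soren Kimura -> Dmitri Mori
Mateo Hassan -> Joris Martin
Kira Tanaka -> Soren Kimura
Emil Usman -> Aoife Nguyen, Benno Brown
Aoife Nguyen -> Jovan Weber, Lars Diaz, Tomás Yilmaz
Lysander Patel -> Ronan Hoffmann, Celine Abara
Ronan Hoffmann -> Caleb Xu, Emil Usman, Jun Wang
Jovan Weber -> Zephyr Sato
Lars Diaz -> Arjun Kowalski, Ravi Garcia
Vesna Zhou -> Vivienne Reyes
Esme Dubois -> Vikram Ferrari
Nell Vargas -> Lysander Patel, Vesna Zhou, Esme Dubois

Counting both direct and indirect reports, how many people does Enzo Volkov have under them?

26

Enzo Volkov directly manages Nell Vargas. Under Nell Vargas: Esme Dubois, Vikram Ferrari, Vesna Zhou, Vivienne Reyes, Lysander Patel, Celine Abara, Ronan Hoffmann, Jun Wang, Emil Usman, Benno Brown, Aoife Nguyen, Tomás Yilmaz, Lars Diaz, Ravi Garcia, Arjun Kowalski, Jovan Weber, Zephyr Sato, Caleb Xu, Kira Tanaka, Soren Kimura, Dmitri Mori, Cosmo Chen, Mateo Hassan, Joris Martin, Gretchen Rossi (25). That's 26 in total.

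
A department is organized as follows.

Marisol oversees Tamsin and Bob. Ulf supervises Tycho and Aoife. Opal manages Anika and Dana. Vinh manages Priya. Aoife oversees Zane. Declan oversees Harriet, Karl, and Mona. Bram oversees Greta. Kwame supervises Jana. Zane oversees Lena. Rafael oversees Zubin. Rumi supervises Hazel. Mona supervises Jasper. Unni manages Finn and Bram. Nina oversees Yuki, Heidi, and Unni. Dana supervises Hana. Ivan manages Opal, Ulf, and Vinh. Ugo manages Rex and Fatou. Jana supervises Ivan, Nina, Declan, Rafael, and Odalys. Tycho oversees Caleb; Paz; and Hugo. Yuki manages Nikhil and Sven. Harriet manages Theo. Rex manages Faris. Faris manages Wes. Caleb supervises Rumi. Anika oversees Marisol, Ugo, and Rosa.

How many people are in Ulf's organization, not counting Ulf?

Ulf directly manages Tycho, Aoife. Under Tycho: Hugo, Paz, Caleb, Rumi, Hazel (5). Under Aoife: Zane, Lena (2). So Ulf's organization is 2 direct reports plus everyone under them: 6 + 3 = 9.

9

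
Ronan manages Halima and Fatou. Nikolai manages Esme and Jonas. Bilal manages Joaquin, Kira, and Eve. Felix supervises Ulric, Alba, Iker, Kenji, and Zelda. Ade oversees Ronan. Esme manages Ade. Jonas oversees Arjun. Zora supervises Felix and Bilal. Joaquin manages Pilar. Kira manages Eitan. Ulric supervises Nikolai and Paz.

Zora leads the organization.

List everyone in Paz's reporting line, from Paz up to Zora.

Paz reports to Ulric. Ulric reports to Felix. Felix reports to Zora. Zora is at the top.

Paz -> Ulric -> Felix -> Zora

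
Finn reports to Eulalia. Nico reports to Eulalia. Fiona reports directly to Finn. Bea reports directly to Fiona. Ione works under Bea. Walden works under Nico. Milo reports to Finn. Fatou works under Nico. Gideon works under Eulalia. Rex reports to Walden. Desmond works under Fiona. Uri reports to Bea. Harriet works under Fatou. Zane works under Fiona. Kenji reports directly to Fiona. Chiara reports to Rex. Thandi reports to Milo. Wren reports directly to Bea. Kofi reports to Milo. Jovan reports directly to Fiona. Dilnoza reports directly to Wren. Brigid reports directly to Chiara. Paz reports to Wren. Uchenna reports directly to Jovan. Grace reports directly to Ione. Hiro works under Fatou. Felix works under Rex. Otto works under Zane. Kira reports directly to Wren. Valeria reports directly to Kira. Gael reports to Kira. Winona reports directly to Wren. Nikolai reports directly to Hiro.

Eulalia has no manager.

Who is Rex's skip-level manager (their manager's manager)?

Nico

Rex reports to Walden, and Walden reports to Nico. So Rex's skip-level manager is Nico.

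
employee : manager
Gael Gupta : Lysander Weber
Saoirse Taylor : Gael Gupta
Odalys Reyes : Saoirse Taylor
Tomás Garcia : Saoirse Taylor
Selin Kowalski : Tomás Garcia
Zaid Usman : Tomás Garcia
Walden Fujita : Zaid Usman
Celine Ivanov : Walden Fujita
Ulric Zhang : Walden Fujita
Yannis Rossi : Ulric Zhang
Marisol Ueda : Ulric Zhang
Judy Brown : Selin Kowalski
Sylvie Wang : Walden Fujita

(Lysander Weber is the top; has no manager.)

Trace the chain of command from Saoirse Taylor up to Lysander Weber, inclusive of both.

Saoirse Taylor reports to Gael Gupta. Gael Gupta reports to Lysander Weber. Lysander Weber is at the top.

Saoirse Taylor -> Gael Gupta -> Lysander Weber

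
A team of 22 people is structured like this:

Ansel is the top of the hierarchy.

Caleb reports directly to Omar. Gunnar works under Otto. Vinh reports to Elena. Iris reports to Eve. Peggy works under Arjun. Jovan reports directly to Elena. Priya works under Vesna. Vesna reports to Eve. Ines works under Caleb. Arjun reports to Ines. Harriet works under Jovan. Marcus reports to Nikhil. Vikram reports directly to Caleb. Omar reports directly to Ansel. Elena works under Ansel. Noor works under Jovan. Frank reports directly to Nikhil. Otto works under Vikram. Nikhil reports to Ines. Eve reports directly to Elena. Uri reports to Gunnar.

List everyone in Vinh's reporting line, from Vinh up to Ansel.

Vinh -> Elena -> Ansel

Vinh reports to Elena. Elena reports to Ansel. Ansel is at the top.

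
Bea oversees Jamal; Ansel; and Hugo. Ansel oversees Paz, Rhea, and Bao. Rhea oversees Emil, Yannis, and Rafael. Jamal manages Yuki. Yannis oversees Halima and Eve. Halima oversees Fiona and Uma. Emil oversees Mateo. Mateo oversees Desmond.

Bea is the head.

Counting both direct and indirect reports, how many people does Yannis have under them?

Yannis directly manages Halima, Eve. Under Halima: Uma, Fiona (2). Eve has no reports. So Yannis's organization is 2 direct reports plus everyone under them: 3 + 1 = 4.

4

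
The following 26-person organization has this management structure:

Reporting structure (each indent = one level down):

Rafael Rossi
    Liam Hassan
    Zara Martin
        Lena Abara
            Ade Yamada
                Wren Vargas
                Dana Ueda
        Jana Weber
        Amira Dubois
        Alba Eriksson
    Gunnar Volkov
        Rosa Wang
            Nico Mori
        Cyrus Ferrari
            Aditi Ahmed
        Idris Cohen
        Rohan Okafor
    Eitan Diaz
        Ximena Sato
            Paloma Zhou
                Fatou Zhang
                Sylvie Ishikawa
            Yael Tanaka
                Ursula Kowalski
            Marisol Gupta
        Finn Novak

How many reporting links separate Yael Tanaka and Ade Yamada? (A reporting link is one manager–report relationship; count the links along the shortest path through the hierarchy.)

Yael Tanaka is 3 levels below Rafael Rossi, and Ade Yamada is 3 levels below Rafael Rossi (their lowest common manager). The shortest path runs up from Yael Tanaka to Rafael Rossi and back down to Ade Yamada: 3 + 3 = 6 links.

6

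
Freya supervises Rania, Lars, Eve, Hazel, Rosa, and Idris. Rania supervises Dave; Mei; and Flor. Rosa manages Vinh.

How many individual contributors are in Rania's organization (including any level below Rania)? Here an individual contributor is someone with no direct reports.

The people in Rania's organization with no one reporting to them are Flor, Mei, Dave. That is 3.

3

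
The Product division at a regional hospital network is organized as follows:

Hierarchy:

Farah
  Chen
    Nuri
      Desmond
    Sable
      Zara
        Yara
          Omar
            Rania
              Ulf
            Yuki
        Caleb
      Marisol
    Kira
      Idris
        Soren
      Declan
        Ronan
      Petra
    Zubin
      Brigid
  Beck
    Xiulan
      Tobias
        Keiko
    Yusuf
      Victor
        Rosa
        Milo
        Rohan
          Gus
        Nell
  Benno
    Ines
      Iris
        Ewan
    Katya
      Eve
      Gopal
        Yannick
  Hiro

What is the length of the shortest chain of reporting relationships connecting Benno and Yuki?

7

Benno is 1 level below Farah, and Yuki is 6 levels below Farah (their lowest common manager). The shortest path runs up from Benno to Farah and back down to Yuki: 1 + 6 = 7 links.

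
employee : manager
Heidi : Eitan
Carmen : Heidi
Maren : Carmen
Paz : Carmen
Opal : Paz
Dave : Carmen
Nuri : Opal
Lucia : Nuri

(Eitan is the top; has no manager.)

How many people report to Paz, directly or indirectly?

Paz directly manages Opal. Under Opal: Nuri, Lucia (2). That's 3 in total.

3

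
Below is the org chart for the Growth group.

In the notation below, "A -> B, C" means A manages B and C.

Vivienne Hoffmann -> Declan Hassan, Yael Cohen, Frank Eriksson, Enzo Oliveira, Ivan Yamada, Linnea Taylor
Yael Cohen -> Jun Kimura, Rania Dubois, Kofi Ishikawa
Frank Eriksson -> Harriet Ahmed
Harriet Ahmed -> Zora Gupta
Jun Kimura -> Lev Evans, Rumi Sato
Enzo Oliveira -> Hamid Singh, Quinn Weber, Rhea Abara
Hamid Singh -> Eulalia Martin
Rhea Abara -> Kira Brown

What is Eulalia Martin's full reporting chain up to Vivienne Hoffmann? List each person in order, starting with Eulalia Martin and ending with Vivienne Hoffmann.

Eulalia Martin reports to Hamid Singh. Hamid Singh reports to Enzo Oliveira. Enzo Oliveira reports to Vivienne Hoffmann. Vivienne Hoffmann is at the top.

Eulalia Martin -> Hamid Singh -> Enzo Oliveira -> Vivienne Hoffmann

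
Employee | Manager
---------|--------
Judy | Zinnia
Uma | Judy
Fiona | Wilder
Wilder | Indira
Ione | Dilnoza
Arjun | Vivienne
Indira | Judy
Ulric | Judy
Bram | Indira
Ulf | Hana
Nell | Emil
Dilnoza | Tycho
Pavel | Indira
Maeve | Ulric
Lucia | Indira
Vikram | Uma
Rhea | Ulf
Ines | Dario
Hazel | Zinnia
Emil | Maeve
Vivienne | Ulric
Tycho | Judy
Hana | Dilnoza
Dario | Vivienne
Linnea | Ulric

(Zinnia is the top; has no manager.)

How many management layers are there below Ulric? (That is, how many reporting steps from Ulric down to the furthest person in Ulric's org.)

3

The longest chain under Ulric runs Ulric → Vivienne → Dario → Ines, which is 3 levels below Ulric.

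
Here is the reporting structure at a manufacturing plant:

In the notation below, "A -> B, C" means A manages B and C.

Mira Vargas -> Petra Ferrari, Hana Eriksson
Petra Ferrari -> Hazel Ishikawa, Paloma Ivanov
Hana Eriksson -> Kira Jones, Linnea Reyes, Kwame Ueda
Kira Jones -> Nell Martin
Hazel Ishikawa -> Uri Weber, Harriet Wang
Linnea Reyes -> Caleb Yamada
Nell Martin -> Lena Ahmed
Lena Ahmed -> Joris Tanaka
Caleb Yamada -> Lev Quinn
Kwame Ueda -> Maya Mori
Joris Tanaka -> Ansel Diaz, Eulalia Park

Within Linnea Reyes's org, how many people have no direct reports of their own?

1

The only person in Linnea Reyes's organization with no one reporting to them is Lev Quinn. That is 1.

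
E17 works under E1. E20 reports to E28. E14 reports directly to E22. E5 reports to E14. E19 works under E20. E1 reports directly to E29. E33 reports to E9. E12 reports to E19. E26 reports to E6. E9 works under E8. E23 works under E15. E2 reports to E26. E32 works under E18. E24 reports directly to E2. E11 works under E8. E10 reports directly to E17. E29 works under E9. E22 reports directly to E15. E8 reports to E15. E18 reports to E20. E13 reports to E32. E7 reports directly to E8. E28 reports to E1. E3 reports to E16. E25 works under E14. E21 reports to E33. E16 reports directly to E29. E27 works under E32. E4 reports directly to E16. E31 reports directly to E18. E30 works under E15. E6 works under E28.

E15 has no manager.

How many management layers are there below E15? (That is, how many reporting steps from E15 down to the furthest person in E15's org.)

9

The longest chain under E15 runs E15 → E8 → E9 → E29 → E1 → E28 → E20 → E18 → E32 → E13, which is 9 levels below E15.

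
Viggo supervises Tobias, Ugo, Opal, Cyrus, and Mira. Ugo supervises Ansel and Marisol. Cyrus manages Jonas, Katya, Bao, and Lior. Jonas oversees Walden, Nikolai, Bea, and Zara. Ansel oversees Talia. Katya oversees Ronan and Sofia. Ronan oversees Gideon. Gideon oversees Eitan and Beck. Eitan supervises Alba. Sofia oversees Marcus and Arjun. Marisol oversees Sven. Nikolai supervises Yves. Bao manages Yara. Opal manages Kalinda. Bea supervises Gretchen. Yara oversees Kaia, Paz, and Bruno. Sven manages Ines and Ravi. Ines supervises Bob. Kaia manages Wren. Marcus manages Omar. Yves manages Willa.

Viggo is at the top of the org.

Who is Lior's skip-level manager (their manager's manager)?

Lior reports to Cyrus, and Cyrus reports to Viggo. So Lior's skip-level manager is Viggo.

Viggo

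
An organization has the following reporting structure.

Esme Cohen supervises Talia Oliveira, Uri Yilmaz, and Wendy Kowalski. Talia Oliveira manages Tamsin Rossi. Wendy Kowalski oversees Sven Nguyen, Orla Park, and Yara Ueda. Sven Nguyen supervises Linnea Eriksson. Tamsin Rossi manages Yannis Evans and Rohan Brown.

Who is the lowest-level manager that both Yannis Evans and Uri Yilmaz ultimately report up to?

Esme Cohen

Yannis Evans's chain of managers is Tamsin Rossi, Talia Oliveira, Esme Cohen. Uri Yilmaz's chain of managers is Esme Cohen. The first manager that appears in both chains is Esme Cohen.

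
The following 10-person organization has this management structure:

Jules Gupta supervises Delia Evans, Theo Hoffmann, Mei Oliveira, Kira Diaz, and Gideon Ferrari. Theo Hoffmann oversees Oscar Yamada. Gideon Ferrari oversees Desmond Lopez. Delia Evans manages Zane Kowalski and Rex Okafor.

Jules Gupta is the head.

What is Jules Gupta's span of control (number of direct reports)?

5

Jules Gupta directly manages Delia Evans, Theo Hoffmann, Mei Oliveira, Kira Diaz, Gideon Ferrari. That is 5 direct reports.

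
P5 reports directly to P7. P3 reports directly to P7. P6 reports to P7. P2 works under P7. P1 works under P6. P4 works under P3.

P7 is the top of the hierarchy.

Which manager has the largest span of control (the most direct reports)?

P7

Direct-report counts: P7 has 4; P6 has 1; P3 has 1. The largest is 4, held by P7.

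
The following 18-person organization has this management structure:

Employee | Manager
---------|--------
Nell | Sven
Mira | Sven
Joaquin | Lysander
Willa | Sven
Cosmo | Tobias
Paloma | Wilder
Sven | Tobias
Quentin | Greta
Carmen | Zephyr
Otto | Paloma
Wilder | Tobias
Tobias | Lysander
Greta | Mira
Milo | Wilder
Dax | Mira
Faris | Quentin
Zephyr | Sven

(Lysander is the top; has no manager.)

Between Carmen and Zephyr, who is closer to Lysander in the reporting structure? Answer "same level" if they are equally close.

Carmen is 4 levels below Lysander; Zephyr is 3. Zephyr is higher.

Zephyr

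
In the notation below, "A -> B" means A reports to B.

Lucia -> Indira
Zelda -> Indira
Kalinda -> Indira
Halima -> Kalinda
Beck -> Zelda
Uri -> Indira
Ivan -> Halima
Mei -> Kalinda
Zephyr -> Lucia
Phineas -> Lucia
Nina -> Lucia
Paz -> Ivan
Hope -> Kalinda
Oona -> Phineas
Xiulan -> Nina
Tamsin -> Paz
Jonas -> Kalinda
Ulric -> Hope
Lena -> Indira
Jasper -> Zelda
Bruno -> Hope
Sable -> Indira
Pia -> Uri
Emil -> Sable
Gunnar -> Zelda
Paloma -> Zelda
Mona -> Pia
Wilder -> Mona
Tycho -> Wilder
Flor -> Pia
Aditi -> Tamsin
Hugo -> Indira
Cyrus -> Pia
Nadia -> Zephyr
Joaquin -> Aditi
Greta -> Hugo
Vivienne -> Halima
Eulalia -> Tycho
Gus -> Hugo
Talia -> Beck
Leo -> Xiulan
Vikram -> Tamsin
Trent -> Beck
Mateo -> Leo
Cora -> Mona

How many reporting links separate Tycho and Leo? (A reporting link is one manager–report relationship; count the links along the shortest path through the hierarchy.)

9

Tycho is 5 levels below Indira, and Leo is 4 levels below Indira (their lowest common manager). The shortest path runs up from Tycho to Indira and back down to Leo: 5 + 4 = 9 links.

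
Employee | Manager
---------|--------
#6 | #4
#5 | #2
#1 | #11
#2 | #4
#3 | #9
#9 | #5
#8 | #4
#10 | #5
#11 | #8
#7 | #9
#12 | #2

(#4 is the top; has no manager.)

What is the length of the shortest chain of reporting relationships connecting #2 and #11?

#2 is 1 level below #4, and #11 is 2 levels below #4 (their lowest common manager). The shortest path runs up from #2 to #4 and back down to #11: 1 + 2 = 3 links.

3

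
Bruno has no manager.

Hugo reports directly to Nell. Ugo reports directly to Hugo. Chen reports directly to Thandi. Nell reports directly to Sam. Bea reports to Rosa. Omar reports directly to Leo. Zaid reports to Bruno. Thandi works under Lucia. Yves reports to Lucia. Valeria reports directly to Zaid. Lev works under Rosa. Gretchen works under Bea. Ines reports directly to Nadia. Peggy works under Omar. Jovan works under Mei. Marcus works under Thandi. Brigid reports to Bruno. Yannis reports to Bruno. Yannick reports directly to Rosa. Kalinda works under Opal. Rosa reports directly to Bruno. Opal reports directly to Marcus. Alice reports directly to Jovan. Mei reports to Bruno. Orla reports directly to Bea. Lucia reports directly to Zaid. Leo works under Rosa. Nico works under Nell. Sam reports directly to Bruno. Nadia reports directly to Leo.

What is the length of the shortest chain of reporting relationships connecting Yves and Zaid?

2

Yves is in Zaid's organization: the chain from Yves up to Zaid is Yves → Lucia → Zaid, which is 2 links.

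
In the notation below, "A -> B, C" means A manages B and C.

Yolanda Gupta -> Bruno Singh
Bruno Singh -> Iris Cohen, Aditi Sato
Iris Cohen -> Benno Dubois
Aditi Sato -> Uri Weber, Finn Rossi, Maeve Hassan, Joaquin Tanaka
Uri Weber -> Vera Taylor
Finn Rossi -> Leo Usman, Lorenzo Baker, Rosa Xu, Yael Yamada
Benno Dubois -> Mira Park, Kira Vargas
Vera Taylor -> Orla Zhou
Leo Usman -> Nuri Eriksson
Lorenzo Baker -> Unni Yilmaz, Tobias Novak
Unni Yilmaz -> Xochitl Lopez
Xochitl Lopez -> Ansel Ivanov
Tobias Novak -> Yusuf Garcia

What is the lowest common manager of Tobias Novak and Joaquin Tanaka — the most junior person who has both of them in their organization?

Tobias Novak's chain of managers is Lorenzo Baker, Finn Rossi, Aditi Sato, Bruno Singh, Yolanda Gupta. Joaquin Tanaka's chain of managers is Aditi Sato, Bruno Singh, Yolanda Gupta. The first manager that appears in both chains is Aditi Sato.

Aditi Sato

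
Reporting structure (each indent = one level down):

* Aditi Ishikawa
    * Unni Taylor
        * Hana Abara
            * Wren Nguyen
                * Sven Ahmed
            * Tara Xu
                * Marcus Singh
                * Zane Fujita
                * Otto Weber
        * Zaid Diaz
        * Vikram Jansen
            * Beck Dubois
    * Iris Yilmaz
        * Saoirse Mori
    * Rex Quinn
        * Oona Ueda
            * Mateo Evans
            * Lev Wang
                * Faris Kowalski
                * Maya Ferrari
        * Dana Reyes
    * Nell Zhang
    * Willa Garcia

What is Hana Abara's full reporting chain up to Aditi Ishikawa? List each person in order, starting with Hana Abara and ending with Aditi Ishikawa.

Hana Abara reports to Unni Taylor. Unni Taylor reports to Aditi Ishikawa. Aditi Ishikawa is at the top.

Hana Abara -> Unni Taylor -> Aditi Ishikawa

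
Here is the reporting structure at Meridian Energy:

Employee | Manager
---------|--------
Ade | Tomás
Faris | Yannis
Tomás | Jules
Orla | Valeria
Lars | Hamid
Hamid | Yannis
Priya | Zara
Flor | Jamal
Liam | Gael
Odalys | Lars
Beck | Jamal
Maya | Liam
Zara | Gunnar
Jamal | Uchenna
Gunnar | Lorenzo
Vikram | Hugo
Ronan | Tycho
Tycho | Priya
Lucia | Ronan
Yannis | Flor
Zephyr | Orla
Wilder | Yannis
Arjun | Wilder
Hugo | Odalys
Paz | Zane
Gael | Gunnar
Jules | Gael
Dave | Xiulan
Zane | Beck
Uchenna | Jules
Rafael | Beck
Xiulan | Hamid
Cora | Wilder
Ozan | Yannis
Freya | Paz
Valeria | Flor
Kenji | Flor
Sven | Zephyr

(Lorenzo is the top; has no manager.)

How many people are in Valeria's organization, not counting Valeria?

3

Valeria directly manages Orla. Under Orla: Zephyr, Sven (2). That's 3 in total.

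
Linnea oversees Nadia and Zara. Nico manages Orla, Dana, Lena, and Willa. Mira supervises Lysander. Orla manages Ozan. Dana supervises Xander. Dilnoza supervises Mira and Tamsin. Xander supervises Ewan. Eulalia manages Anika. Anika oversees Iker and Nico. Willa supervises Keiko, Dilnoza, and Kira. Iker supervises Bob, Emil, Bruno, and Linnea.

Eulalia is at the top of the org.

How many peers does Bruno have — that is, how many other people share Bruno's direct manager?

Bruno reports to Iker. Iker's other direct reports are Emil, Linnea, Bob — 3 peers.

3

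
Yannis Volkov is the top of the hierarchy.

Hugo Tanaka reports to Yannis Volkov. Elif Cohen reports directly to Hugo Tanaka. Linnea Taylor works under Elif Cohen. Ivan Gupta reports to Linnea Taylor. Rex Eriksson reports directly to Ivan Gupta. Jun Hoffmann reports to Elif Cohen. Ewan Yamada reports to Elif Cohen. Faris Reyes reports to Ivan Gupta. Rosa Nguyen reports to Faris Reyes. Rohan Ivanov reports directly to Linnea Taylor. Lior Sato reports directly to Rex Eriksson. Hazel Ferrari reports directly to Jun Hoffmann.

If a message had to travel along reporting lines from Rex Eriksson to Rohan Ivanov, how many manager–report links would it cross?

3

Rex Eriksson is 2 levels below Linnea Taylor, and Rohan Ivanov is 1 level below Linnea Taylor (their lowest common manager). The shortest path runs up from Rex Eriksson to Linnea Taylor and back down to Rohan Ivanov: 2 + 1 = 3 links.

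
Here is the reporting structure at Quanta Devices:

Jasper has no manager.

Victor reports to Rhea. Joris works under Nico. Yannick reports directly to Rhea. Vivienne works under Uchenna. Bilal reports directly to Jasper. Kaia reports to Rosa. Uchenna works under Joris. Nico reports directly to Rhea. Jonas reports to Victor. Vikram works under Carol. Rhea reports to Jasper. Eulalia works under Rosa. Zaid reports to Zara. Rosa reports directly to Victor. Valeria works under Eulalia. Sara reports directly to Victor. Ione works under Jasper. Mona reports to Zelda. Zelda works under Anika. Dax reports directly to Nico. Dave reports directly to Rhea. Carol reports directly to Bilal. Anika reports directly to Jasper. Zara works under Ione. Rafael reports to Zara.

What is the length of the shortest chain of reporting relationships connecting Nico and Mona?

5

Nico is 2 levels below Jasper, and Mona is 3 levels below Jasper (their lowest common manager). The shortest path runs up from Nico to Jasper and back down to Mona: 2 + 3 = 5 links.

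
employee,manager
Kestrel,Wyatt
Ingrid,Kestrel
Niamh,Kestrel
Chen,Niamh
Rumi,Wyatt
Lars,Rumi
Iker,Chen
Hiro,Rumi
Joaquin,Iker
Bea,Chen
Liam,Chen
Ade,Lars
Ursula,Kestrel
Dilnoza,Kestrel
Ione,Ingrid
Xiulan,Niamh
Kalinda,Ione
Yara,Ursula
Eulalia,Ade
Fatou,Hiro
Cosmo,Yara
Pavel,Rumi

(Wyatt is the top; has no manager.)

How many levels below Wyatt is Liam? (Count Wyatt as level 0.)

4

Chain from Liam up to Wyatt: Liam → Chen → Niamh → Kestrel → Wyatt. That is 4 steps up, so Liam is 4 levels below Wyatt.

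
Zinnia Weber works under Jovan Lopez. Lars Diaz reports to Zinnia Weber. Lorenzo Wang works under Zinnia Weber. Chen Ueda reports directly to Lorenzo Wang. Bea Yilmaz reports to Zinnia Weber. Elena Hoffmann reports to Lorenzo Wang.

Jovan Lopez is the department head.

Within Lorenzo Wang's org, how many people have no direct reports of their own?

The people in Lorenzo Wang's organization with no one reporting to them are Elena Hoffmann, Chen Ueda. That is 2.

2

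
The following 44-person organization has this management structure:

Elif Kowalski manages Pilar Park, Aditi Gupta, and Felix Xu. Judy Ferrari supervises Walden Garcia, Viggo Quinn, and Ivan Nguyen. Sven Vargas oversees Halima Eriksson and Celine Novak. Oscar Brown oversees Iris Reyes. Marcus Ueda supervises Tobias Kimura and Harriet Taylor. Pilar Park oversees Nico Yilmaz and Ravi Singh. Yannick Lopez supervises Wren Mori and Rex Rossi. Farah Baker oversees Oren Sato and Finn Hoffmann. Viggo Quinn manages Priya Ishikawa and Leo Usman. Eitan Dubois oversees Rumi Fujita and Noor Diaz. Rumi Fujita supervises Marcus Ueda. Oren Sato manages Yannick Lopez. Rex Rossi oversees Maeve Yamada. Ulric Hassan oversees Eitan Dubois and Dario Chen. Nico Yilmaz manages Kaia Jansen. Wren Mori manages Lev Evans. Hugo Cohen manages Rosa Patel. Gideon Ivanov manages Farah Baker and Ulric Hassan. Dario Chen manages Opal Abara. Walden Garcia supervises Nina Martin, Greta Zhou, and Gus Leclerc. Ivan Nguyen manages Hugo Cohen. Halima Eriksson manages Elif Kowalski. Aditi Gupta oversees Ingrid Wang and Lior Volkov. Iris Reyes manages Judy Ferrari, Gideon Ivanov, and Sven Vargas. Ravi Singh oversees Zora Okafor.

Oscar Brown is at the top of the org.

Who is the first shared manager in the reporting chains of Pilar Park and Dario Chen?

Iris Reyes

Pilar Park's chain of managers is Elif Kowalski, Halima Eriksson, Sven Vargas, Iris Reyes, Oscar Brown. Dario Chen's chain of managers is Ulric Hassan, Gideon Ivanov, Iris Reyes, Oscar Brown. The first manager that appears in both chains is Iris Reyes.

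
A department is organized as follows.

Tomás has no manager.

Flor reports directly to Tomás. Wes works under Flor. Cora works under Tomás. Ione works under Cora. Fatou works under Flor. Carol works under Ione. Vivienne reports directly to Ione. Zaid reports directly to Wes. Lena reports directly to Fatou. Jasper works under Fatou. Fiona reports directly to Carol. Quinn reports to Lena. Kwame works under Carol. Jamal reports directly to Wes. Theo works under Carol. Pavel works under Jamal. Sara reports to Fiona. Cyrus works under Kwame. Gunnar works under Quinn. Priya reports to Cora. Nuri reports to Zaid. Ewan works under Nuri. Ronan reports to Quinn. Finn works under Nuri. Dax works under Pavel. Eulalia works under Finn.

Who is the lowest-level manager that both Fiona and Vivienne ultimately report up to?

Ione

Fiona's chain of managers is Carol, Ione, Cora, Tomás. Vivienne's chain of managers is Ione, Cora, Tomás. The first manager that appears in both chains is Ione.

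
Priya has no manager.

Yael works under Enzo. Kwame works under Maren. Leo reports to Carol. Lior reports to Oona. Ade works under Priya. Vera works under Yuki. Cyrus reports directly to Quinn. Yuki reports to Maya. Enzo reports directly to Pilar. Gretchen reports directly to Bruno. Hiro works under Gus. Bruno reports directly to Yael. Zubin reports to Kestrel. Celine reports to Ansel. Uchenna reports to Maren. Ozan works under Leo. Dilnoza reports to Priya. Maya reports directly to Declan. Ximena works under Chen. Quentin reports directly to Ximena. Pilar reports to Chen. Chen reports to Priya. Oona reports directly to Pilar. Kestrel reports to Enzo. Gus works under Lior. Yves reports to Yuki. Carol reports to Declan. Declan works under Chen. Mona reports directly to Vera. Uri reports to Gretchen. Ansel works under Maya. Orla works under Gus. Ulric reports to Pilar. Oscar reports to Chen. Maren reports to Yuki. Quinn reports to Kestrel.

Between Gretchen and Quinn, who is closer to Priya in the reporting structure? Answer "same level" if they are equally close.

Gretchen is 6 levels below Priya; Quinn is 5. Quinn is higher.

Quinn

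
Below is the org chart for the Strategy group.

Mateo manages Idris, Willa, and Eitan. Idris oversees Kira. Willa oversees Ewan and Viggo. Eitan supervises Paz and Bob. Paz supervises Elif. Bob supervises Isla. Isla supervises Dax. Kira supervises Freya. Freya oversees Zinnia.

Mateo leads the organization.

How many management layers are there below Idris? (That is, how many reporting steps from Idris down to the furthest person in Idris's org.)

3

The longest chain under Idris runs Idris → Kira → Freya → Zinnia, which is 3 levels below Idris.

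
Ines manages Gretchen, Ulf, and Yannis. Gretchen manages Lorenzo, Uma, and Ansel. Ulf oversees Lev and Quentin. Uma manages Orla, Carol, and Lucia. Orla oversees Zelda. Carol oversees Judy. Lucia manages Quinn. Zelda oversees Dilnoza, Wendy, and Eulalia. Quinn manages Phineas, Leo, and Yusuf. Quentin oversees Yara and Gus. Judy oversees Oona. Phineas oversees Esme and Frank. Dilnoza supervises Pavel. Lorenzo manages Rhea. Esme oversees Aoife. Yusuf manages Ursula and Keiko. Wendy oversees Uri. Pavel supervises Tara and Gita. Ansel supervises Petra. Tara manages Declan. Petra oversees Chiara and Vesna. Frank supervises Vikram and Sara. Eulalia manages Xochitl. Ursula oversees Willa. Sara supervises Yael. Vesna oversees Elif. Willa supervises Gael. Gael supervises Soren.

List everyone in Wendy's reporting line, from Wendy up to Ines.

Wendy -> Zelda -> Orla -> Uma -> Gretchen -> Ines

Wendy reports to Zelda. Zelda reports to Orla. Orla reports to Uma. Uma reports to Gretchen. Gretchen reports to Ines. Ines is at the top.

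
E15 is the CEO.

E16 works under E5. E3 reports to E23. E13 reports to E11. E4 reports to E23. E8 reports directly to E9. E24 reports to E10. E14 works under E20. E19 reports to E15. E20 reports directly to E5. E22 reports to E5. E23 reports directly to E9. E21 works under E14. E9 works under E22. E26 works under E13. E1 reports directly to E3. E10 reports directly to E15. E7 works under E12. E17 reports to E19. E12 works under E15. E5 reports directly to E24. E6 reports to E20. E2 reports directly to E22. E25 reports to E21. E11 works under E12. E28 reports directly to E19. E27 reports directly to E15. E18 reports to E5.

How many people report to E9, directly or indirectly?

E9 directly manages E23, E8. Under E23: E3, E1, E4 (3). E8 has no reports. So E9's organization is 2 direct reports plus everyone under them: 4 + 1 = 5.

5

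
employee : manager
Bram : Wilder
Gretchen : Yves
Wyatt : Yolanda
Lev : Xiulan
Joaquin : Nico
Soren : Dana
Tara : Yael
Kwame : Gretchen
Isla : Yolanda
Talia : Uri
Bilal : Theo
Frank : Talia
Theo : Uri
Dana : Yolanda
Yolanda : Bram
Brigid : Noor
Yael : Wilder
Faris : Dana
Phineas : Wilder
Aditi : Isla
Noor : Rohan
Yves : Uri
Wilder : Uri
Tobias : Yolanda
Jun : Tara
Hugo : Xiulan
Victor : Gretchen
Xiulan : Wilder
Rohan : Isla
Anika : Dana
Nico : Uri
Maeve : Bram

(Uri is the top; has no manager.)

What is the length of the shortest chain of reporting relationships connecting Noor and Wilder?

Noor is in Wilder's organization: the chain from Noor up to Wilder is Noor → Rohan → Isla → Yolanda → Bram → Wilder, which is 5 links.

5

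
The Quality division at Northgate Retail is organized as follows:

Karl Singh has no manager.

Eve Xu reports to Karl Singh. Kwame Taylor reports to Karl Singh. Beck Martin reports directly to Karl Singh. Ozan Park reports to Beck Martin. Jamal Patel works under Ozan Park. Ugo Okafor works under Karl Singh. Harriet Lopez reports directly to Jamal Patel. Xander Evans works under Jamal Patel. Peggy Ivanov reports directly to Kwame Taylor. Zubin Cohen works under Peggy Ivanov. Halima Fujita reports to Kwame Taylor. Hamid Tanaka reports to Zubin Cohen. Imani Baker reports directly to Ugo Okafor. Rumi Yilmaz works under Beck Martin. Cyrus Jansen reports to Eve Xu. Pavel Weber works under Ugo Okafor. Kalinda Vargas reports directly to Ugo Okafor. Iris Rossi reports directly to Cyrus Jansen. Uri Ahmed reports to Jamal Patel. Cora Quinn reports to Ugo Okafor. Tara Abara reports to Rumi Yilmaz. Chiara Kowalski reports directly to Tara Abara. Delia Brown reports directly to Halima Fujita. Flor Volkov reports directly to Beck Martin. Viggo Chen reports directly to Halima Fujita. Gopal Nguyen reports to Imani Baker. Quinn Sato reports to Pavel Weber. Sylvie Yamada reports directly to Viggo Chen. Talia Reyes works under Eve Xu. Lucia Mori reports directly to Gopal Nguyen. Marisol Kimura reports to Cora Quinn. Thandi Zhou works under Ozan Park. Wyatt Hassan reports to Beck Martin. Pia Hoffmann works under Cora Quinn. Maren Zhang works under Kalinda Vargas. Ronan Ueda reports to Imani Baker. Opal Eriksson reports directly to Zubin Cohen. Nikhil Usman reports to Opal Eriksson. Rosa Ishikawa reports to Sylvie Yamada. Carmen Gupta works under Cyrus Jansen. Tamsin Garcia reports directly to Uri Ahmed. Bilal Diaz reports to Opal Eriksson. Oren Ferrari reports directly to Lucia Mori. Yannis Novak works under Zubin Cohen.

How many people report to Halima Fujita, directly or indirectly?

4

Halima Fujita directly manages Delia Brown, Viggo Chen. Delia Brown has no reports. Under Viggo Chen: Sylvie Yamada, Rosa Ishikawa (2). So Halima Fujita's organization is 2 direct reports plus everyone under them: 1 + 3 = 4.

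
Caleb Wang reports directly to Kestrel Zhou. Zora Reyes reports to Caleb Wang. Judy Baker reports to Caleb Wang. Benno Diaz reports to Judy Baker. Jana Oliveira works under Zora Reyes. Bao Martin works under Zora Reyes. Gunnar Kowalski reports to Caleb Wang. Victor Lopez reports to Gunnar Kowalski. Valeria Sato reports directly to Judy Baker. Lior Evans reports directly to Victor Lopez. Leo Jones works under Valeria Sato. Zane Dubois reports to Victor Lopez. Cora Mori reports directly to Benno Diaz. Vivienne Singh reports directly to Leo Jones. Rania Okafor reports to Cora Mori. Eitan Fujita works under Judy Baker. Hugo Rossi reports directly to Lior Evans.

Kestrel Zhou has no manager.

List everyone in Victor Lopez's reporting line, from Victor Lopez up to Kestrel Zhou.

Victor Lopez -> Gunnar Kowalski -> Caleb Wang -> Kestrel Zhou

Victor Lopez reports to Gunnar Kowalski. Gunnar Kowalski reports to Caleb Wang. Caleb Wang reports to Kestrel Zhou. Kestrel Zhou is at the top.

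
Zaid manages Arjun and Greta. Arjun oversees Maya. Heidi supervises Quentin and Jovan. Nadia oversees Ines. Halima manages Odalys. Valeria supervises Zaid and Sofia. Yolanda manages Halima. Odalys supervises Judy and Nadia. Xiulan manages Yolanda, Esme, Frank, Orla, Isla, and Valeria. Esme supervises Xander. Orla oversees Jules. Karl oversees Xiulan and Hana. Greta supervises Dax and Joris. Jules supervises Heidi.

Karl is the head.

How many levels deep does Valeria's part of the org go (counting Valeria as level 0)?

3

The longest chain under Valeria runs Valeria → Zaid → Greta → Joris, which is 3 levels below Valeria.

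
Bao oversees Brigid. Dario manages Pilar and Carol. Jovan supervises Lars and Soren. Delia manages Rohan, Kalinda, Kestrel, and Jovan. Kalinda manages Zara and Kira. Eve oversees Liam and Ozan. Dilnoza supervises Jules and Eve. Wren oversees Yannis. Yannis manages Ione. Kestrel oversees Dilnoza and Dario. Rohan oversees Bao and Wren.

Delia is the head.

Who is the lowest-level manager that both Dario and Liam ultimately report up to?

Dario's chain of managers is Kestrel, Delia. Liam's chain of managers is Eve, Dilnoza, Kestrel, Delia. The first manager that appears in both chains is Kestrel.

Kestrel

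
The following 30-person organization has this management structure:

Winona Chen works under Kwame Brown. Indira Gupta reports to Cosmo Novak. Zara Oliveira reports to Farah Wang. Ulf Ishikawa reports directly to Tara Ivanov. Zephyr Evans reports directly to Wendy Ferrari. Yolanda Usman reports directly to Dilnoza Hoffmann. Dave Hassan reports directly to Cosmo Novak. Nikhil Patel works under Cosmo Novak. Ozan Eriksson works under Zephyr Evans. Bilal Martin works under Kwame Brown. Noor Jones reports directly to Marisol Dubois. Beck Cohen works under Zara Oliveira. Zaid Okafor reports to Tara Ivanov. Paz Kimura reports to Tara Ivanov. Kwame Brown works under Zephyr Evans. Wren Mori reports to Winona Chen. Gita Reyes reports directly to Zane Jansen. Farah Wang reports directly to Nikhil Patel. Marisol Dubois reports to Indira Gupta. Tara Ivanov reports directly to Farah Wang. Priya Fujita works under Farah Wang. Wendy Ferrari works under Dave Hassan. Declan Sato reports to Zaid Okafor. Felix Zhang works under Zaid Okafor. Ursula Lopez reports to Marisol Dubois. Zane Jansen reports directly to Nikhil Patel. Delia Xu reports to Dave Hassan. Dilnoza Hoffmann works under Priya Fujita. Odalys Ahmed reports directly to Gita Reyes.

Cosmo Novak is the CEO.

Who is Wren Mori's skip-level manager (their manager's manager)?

Wren Mori reports to Winona Chen, and Winona Chen reports to Kwame Brown. So Wren Mori's skip-level manager is Kwame Brown.

Kwame Brown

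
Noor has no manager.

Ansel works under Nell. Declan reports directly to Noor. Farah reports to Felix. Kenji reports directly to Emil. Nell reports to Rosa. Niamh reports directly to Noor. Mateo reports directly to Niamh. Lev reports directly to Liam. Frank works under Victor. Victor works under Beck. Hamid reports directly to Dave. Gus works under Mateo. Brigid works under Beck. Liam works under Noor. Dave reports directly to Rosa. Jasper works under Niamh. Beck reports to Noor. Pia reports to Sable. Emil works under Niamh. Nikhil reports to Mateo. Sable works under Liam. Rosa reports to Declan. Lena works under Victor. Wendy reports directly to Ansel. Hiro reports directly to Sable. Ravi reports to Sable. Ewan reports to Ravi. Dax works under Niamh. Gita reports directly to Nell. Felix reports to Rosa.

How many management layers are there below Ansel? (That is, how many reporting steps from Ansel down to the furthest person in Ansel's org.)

1

The longest chain under Ansel runs Ansel → Wendy, which is 1 level below Ansel.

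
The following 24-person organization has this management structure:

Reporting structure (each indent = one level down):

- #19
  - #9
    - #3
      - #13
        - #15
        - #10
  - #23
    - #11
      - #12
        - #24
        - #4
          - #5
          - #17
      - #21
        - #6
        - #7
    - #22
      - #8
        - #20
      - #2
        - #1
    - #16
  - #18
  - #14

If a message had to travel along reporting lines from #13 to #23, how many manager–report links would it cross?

#13 is 3 levels below #19, and #23 is 1 level below #19 (their lowest common manager). The shortest path runs up from #13 to #19 and back down to #23: 3 + 1 = 4 links.

4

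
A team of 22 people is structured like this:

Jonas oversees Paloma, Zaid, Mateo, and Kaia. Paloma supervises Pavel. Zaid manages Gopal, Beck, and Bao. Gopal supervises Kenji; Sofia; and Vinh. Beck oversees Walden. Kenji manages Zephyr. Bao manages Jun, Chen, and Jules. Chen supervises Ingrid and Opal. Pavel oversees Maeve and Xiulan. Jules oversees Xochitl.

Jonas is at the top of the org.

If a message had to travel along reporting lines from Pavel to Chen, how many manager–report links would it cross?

5

Pavel is 2 levels below Jonas, and Chen is 3 levels below Jonas (their lowest common manager). The shortest path runs up from Pavel to Jonas and back down to Chen: 2 + 3 = 5 links.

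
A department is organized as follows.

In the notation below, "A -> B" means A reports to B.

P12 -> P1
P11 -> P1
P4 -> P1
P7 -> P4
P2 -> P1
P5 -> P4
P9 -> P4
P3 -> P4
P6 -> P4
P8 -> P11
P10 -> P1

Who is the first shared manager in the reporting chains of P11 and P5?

P1

P11's chain of managers is P1. P5's chain of managers is P4, P1. The first manager that appears in both chains is P1.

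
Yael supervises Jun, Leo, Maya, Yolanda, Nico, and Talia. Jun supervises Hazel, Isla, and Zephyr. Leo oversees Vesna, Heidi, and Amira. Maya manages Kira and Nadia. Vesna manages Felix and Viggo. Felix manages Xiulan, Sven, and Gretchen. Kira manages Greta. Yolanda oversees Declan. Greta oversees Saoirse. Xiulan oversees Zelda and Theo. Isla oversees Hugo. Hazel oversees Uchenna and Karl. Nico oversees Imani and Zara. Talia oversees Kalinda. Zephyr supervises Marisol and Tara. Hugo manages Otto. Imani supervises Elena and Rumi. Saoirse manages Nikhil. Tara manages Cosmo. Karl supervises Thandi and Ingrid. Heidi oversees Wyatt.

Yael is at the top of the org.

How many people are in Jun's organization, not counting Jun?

Jun directly manages Isla, Hazel, Zephyr. Under Isla: Hugo, Otto (2). Under Hazel: Uchenna, Karl, Ingrid, Thandi (4). Under Zephyr: Tara, Cosmo, Marisol (3). So Jun's organization is 3 direct reports plus everyone under them: 3 + 5 + 4 = 12.

12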